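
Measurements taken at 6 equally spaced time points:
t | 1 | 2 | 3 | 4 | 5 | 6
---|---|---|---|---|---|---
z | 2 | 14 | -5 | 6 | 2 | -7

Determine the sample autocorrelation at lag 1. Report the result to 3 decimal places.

Mean z̄ = (2 + 14 − 5 + 6 + 2 − 7)/6 = 2.0000
Deviations from mean: 0.0000, 12.0000, -7.0000, 4.0000, 0.0000, -9.0000
Numerator Σ_{t=1}^{5}(z_t−z̄)(z_{t+1}−z̄) = -112.0000
Denominator Σ(z_t−z̄)² = 290.0000
r_1 = -112.0000 / 290.0000 = -0.386

-0.386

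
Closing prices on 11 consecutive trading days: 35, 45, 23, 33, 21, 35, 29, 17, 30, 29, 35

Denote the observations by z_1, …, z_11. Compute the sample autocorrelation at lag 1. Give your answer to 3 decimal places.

-0.195

Mean z̄ = (35 + 45 + 23 + 33 + 21 + 35 + 29 + 17 + 30 + 29 + 35)/11 = 30.1818
Numerator Σ_{t=1}^{10}(z_t−z̄)(z_{t+1}−z̄) = -118.5785
Denominator Σ(z_t−z̄)² = 609.6364
r_1 = -118.5785 / 609.6364 = -0.195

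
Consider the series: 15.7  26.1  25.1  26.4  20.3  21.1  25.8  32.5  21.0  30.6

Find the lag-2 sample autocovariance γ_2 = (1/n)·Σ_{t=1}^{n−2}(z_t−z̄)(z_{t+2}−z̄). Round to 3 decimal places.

Mean z̄ = (15.7 + 26.1 + 25.1 + 26.4 + 20.3 + 21.1 + 25.8 + 32.5 + 21.0 + 30.6)/10 = 24.4600
Σ_{t=1}^{8}(z_t−z̄)(z_{t+2}−z̄) = 0.5348
γ_2 = 0.5348 / 10 = 0.053

0.053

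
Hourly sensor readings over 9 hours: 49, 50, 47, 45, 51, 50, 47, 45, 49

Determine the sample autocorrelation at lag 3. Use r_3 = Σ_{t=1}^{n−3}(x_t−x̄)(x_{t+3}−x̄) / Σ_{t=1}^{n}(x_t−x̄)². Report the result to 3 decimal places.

-0.084

Mean x̄ = (49 + 50 + 47 + 45 + 51 + 50 + 47 + 45 + 49)/9 = 48.1111
Σ(x_t−x̄)(x_{t+3}−x̄) = (-2.7654) + (5.4568) + (-2.0988) + (3.4568) + (-8.9877) + (1.6790) = -3.2593
Denominator Σ(x_t−x̄)² = 38.8889
r_3 = -3.2593 / 38.8889 = -0.084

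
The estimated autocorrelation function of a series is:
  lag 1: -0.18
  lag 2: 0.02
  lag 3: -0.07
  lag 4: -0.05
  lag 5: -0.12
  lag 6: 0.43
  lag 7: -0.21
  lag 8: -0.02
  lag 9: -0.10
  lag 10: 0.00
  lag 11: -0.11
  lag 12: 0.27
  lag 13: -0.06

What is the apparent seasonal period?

6

The largest autocorrelation is r_6 = 0.43, with a weaker echo at lag 12 (0.27); the remaining lags stay at or below 0.02.
The dominant spike at lag 6 indicates a seasonal period of 6.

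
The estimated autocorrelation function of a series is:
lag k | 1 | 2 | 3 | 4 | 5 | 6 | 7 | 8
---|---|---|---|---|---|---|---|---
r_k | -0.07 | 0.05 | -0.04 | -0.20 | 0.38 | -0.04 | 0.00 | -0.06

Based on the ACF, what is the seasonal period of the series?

The largest autocorrelation is r_5 = 0.38; the remaining lags stay at or below 0.05.
The dominant spike at lag 5 indicates a seasonal period of 5.

5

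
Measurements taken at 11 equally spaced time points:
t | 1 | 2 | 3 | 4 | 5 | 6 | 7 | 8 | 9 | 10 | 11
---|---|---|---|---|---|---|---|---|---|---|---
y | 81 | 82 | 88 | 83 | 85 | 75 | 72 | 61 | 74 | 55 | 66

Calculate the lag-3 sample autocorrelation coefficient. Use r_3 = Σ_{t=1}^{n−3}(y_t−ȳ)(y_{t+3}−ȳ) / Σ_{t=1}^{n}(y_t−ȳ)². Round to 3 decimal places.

Mean ȳ = (81 + 82 + 88 + 83 + 85 + 75 + 72 + 61 + 74 + 55 + 66)/11 = 74.7273
Numerator Σ_{t=1}^{8}(y_t−ȳ)(y_{t+3}−ȳ) = 140.0496
Denominator Σ(y_t−ȳ)² = 1104.1818
r_3 = 140.0496 / 1104.1818 = 0.127

0.127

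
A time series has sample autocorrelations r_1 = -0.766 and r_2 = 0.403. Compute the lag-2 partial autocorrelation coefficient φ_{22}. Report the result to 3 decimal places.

φ_{22} = (r_2 − r_1²) / (1 − r_1²)
r_1² = (-0.766)² = 0.586756
Numerator = 0.403 − 0.5868 = -0.1838; denominator = 1 − 0.5868 = 0.4132
φ_{22} = -0.1838 / 0.4132 = -0.445

-0.445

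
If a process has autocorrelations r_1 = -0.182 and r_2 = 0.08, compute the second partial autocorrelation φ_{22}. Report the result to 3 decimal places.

φ_{22} = (r_2 − r_1²) / (1 − r_1²)
r_1² = (-0.182)² = 0.033124
Numerator = 0.08 − 0.0331 = 0.0469; denominator = 1 − 0.0331 = 0.9669
φ_{22} = 0.0469 / 0.9669 = 0.048

0.048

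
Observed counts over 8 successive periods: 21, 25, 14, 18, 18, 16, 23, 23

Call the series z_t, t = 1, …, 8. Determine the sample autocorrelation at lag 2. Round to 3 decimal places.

-0.170

Mean z̄ = (21 + 25 + 14 + 18 + 18 + 16 + 23 + 23)/8 = 19.7500
Deviations from mean: 1.2500, 5.2500, -5.7500, -1.7500, -1.7500, -3.7500, 3.2500, 3.2500
Σ(z_t−z̄)(z_{t+2}−z̄) = (-7.1875) + (-9.1875) + (10.0625) + (6.5625) + (-5.6875) + (-12.1875) = -17.6250
Denominator Σ(z_t−z̄)² = 103.5000
r_2 = -17.6250 / 103.5000 = -0.170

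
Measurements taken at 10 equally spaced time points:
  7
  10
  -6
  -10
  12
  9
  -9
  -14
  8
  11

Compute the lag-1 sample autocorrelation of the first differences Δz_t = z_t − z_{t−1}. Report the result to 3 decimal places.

-0.023

First differences Δz: 3, -16, -4, 22, -3, -18, -5, 22, 3
Mean of differences = 0.4444
Numerator Σ(Δz_t−Δz̄)(Δz_{t+1}−Δz̄) = -37.3086
Denominator Σ(Δz_t−Δz̄)² = 1614.2222
r_1(Δz) = -37.3086 / 1614.2222 = -0.023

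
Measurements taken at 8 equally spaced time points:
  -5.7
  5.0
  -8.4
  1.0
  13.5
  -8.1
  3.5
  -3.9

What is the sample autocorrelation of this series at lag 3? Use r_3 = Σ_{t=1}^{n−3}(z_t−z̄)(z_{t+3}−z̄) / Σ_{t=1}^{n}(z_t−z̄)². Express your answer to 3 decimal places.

0.213

Mean z̄ = (-5.7 + 5.0 − 8.4 + 1.0 + 13.5 − 8.1 + 3.5 − 3.9)/8 = -0.3875
Deviations from mean: -5.3125, 5.3875, -8.0125, 1.3875, 13.8875, -7.7125, 3.8875, -3.5125
Numerator Σ_{t=1}^{5}(z_t−z̄)(z_{t+3}−z̄) = 85.8583
Denominator Σ(z_t−z̄)² = 403.1688
r_3 = 85.8583 / 403.1688 = 0.213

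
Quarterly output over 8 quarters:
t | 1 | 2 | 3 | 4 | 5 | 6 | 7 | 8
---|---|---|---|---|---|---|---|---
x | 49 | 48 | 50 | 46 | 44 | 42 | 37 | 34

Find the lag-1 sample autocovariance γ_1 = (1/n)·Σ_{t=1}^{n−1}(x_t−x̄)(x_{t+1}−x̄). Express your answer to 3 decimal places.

17.586

Mean x̄ = (49 + 48 + 50 + 46 + 44 + 42 + 37 + 34)/8 = 43.7500
Σ_{t=1}^{7}(x_t−x̄)(x_{t+1}−x̄) = 140.6875
γ_1 = 140.6875 / 8 = 17.586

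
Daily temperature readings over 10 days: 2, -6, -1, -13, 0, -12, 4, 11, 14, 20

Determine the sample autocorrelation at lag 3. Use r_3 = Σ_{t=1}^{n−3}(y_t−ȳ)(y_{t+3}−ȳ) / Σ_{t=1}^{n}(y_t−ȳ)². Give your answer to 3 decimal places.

Mean ȳ = (2 − 6 − 1 − 13 + 0 − 12 + 4 + 11 + 14 + 20)/10 = 1.9000
Numerator Σ_{t=1}^{7}(y_t−ȳ)(y_{t+3}−ȳ) = -124.9300
Denominator Σ(y_t−ȳ)² = 1050.9000
r_3 = -124.9300 / 1050.9000 = -0.119

-0.119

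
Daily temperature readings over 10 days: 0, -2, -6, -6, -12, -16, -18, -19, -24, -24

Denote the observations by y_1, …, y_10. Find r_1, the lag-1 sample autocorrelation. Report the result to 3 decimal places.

0.721

Mean ȳ = (0 − 2 − 6 − 6 − 12 − 16 − 18 − 19 − 24 − 24)/10 = -12.7000
Numerator Σ_{t=1}^{9}(y_t−ȳ)(y_{t+1}−ȳ) = 504.6100
Denominator Σ(y_t−ȳ)² = 700.1000
r_1 = 504.6100 / 700.1000 = 0.721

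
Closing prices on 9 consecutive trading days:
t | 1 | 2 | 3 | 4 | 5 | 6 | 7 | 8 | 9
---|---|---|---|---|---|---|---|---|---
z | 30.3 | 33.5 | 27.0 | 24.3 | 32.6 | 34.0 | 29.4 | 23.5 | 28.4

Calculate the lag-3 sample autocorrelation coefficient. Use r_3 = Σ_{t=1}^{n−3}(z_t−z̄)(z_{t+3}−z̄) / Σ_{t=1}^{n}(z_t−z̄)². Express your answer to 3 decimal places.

Mean z̄ = (30.3 + 33.5 + 27.0 + 24.3 + 32.6 + 34.0 + 29.4 + 23.5 + 28.4)/9 = 29.2222
Numerator Σ_{t=1}^{6}(z_t−z̄)(z_{t+3}−z̄) = -25.6048
Denominator Σ(z_t−z̄)² = 116.3156
r_3 = -25.6048 / 116.3156 = -0.220

-0.220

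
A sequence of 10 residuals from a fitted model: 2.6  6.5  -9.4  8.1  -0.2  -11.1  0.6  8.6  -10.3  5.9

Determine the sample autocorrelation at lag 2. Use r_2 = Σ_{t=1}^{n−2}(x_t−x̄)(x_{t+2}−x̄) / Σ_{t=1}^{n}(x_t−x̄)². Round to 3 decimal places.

-0.204

Mean x̄ = (2.6 + 6.5 − 9.4 + 8.1 − 0.2 − 11.1 + 0.6 + 8.6 − 10.3 + 5.9)/10 = 0.1300
Numerator Σ_{t=1}^{8}(x_t−x̄)(x_{t+2}−x̄) = -110.4318
Denominator Σ(x_t−x̄)² = 541.2810
r_2 = -110.4318 / 541.2810 = -0.204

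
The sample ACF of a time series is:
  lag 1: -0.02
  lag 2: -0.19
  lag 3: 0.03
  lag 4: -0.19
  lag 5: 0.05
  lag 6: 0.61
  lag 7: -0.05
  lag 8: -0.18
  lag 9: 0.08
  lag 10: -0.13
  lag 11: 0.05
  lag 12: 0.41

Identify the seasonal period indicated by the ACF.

The largest autocorrelation is r_6 = 0.61, with a weaker echo at lag 12 (0.41); the remaining lags stay at or below 0.08.
The dominant spike at lag 6 indicates a seasonal period of 6.

6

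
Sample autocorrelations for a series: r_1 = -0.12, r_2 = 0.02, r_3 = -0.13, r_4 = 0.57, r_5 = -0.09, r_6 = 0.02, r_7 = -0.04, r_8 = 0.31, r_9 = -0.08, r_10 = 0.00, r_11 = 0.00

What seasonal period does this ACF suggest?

4

The largest autocorrelation is r_4 = 0.57, with a weaker echo at lag 8 (0.31); the remaining lags stay at or below 0.02.
The dominant spike at lag 4 indicates a seasonal period of 4.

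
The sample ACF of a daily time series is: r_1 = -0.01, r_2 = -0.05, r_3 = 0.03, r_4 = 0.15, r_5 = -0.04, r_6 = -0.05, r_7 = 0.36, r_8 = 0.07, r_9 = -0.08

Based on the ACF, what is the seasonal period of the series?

The largest autocorrelation is r_7 = 0.36; the remaining lags stay at or below 0.15.
The dominant spike at lag 7 indicates a seasonal period of 7.

7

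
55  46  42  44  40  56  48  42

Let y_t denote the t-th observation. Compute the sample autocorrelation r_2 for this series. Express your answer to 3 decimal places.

Mean ȳ = (55 + 46 + 42 + 44 + 40 + 56 + 48 + 42)/8 = 46.6250
Σ(y_t−ȳ)(y_{t+2}−ȳ) = (-38.7344) + (1.6406) + (30.6406) + (-24.6094) + (-9.1094) + (-43.3594) = -83.5313
Denominator Σ(y_t−ȳ)² = 253.8750
r_2 = -83.5313 / 253.8750 = -0.329

-0.329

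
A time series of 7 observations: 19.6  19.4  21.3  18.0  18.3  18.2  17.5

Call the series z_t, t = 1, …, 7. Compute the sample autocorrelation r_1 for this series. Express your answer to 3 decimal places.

Mean z̄ = (19.6 + 19.4 + 21.3 + 18.0 + 18.3 + 18.2 + 17.5)/7 = 18.9000
Numerator Σ_{t=1}^{6}(z_t−z̄)(z_{t+1}−z̄) = 1.3300
Denominator Σ(z_t−z̄)² = 10.1200
r_1 = 1.3300 / 10.1200 = 0.131

0.131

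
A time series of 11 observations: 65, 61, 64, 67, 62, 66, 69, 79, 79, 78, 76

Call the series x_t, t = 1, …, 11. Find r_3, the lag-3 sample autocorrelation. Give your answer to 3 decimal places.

Mean x̄ = (65 + 61 + 64 + 67 + 62 + 66 + 69 + 79 + 79 + 78 + 76)/11 = 69.6364
Numerator Σ_{t=1}^{8}(x_t−x̄)(x_{t+3}−x̄) = 49.0579
Denominator Σ(x_t−x̄)² = 492.5455
r_3 = 49.0579 / 492.5455 = 0.100

0.100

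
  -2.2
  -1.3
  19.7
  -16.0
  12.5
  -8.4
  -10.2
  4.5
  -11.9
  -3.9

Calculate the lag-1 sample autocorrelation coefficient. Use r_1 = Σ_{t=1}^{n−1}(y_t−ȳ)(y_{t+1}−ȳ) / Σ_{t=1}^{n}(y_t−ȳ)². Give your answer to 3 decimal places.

-0.560

Mean ȳ = (-2.2 − 1.3 + 19.7 − 16.0 + 12.5 − 8.4 − 10.2 + 4.5 − 11.9 − 3.9)/10 = -1.7200
Numerator Σ_{t=1}^{9}(y_t−ȳ)(y_{t+1}−ȳ) = -632.3604
Denominator Σ(y_t−ȳ)² = 1128.9560
r_1 = -632.3604 / 1128.9560 = -0.560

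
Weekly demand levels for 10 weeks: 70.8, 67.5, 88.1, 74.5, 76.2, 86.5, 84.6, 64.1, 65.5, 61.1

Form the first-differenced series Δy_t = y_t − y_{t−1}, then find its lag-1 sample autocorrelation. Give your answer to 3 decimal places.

-0.320

First differences Δy: -3.3, 20.6, -13.6, 1.7, 10.3, -1.9, -20.5, 1.4, -4.4
Mean of differences = -1.0778
Numerator Σ(Δy_t−Δȳ)(Δy_{t+1}−Δȳ) = -372.5472
Denominator Σ(Δy_t−Δȳ)² = 1163.9156
r_1(Δy) = -372.5472 / 1163.9156 = -0.320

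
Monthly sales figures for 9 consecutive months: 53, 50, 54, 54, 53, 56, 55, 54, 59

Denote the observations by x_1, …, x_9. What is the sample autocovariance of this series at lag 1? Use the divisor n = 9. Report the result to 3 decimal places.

Mean x̄ = (53 + 50 + 54 + 54 + 53 + 56 + 55 + 54 + 59)/9 = 54.2222
Σ_{t=1}^{8}(x_t−x̄)(x_{t+1}−x̄) = 4.3951
γ_1 = 4.3951 / 9 = 0.488

0.488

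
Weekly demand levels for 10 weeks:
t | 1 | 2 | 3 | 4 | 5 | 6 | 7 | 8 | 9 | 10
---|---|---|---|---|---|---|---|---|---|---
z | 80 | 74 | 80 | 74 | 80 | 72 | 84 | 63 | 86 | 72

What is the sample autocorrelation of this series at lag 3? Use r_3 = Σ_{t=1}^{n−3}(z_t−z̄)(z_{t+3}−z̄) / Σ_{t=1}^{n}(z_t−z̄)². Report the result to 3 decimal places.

-0.420

Mean z̄ = (80 + 74 + 80 + 74 + 80 + 72 + 84 + 63 + 86 + 72)/10 = 76.5000
Numerator Σ_{t=1}^{7}(z_t−z̄)(z_{t+3}−z̄) = -175.7500
Denominator Σ(z_t−z̄)² = 418.5000
r_3 = -175.7500 / 418.5000 = -0.420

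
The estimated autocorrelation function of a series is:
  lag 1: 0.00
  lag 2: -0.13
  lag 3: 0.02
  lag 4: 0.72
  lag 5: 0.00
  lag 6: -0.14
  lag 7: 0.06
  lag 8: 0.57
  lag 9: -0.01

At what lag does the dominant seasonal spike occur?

The largest autocorrelation is r_4 = 0.72, with a weaker echo at lag 8 (0.57); the remaining lags stay at or below 0.06.
The dominant spike at lag 4 indicates a seasonal period of 4.

4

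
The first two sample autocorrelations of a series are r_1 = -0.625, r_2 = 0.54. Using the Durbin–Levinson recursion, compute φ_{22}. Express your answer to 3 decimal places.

φ_{22} = (r_2 − r_1²) / (1 − r_1²)
r_1² = (-0.625)² = 0.390625
Numerator = 0.54 − 0.3906 = 0.1494; denominator = 1 − 0.3906 = 0.6094
φ_{22} = 0.1494 / 0.6094 = 0.245

0.245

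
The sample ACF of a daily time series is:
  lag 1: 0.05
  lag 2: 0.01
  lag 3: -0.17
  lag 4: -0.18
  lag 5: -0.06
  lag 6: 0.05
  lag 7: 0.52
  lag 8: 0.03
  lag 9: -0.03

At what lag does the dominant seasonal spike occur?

7

The largest autocorrelation is r_7 = 0.52; the remaining lags stay at or below 0.05.
The dominant spike at lag 7 indicates a seasonal period of 7.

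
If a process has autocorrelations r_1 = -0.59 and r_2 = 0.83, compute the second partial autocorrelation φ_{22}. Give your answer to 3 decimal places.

φ_{22} = (r_2 − r_1²) / (1 − r_1²)
r_1² = (-0.59)² = 0.3481
Numerator = 0.83 − 0.3481 = 0.4819; denominator = 1 − 0.3481 = 0.6519
φ_{22} = 0.4819 / 0.6519 = 0.739

0.739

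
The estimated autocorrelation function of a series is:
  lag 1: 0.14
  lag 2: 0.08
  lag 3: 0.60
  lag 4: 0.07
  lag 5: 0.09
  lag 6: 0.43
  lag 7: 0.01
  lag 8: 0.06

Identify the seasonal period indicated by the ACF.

3

The largest autocorrelation is r_3 = 0.60, with a weaker echo at lag 6 (0.43); the remaining lags stay at or below 0.14.
The dominant spike at lag 3 indicates a seasonal period of 3.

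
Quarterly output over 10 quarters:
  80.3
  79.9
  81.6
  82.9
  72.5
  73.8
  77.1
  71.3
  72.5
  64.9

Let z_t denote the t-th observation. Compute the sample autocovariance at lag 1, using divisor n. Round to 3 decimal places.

Mean z̄ = (80.3 + 79.9 + 81.6 + 82.9 + 72.5 + 73.8 + 77.1 + 71.3 + 72.5 + 64.9)/10 = 75.6800
Σ_{t=1}^{9}(z_t−z̄)(z_{t+1}−z̄) = 109.5596
γ_1 = 109.5596 / 10 = 10.956

10.956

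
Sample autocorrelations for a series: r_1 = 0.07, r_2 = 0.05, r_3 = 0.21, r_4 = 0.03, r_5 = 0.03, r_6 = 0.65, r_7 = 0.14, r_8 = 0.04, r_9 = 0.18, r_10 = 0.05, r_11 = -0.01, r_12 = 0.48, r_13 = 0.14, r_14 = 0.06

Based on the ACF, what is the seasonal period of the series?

The largest autocorrelation is r_6 = 0.65, with a weaker echo at lag 12 (0.48); the remaining lags stay at or below 0.21.
The dominant spike at lag 6 indicates a seasonal period of 6.

6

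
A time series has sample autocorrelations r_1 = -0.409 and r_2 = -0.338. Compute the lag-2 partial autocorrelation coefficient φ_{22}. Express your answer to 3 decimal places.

φ_{22} = (r_2 − r_1²) / (1 − r_1²)
r_1² = (-0.409)² = 0.167281
Numerator = -0.338 − 0.1673 = -0.5053; denominator = 1 − 0.1673 = 0.8327
φ_{22} = -0.5053 / 0.8327 = -0.607

-0.607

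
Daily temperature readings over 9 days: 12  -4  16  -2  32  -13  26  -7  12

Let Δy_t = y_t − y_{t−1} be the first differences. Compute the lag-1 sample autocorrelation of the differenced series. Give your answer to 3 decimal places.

-0.910

First differences Δy: -16, 20, -18, 34, -45, 39, -33, 19
Mean of differences = 0.0000
Numerator Σ(Δy_t−Δȳ)(Δy_{t+1}−Δȳ) = -6491.0000
Denominator Σ(Δy_t−Δȳ)² = 7132.0000
r_1(Δy) = -6491.0000 / 7132.0000 = -0.910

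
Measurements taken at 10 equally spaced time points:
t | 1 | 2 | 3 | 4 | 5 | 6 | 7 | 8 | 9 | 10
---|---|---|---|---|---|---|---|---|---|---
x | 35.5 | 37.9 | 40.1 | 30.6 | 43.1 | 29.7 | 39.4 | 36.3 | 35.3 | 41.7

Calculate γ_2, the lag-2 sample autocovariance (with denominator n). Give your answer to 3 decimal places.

6.748

Mean x̄ = (35.5 + 37.9 + 40.1 + 30.6 + 43.1 + 29.7 + 39.4 + 36.3 + 35.3 + 41.7)/10 = 36.9600
Σ_{t=1}^{8}(x_t−x̄)(x_{t+2}−x̄) = 67.4848
γ_2 = 67.4848 / 10 = 6.748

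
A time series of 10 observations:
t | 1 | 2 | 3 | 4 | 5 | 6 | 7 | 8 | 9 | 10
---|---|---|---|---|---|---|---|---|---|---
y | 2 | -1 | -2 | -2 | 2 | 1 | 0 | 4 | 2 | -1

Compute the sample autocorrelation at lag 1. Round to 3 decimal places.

Mean ȳ = (2 − 1 − 2 − 2 + 2 + 1 + 0 + 4 + 2 − 1)/10 = 0.5000
Numerator Σ_{t=1}^{9}(y_t−ȳ)(y_{t+1}−ȳ) = 5.7500
Denominator Σ(y_t−ȳ)² = 36.5000
r_1 = 5.7500 / 36.5000 = 0.158

0.158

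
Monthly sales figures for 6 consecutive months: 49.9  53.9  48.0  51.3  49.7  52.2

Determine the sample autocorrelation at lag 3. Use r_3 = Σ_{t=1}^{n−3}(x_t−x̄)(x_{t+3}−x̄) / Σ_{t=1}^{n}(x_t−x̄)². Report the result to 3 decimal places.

-0.359

Mean x̄ = (49.9 + 53.9 + 48.0 + 51.3 + 49.7 + 52.2)/6 = 50.8333
Deviations from mean: -0.9333, 3.0667, -2.8333, 0.4667, -1.1333, 1.3667
Numerator Σ_{t=1}^{3}(x_t−x̄)(x_{t+3}−x̄) = -7.7833
Denominator Σ(x_t−x̄)² = 21.6733
r_3 = -7.7833 / 21.6733 = -0.359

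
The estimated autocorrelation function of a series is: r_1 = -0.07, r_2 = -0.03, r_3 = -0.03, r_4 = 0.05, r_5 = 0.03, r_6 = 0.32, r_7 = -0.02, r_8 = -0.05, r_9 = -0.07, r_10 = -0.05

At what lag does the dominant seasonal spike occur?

The largest autocorrelation is r_6 = 0.32; the remaining lags stay at or below 0.05.
The dominant spike at lag 6 indicates a seasonal period of 6.

6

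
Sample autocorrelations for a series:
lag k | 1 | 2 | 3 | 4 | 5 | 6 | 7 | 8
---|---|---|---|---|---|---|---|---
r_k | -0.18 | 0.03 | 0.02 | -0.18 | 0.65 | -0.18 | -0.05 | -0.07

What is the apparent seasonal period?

5

The largest autocorrelation is r_5 = 0.65; the remaining lags stay at or below 0.03.
The dominant spike at lag 5 indicates a seasonal period of 5.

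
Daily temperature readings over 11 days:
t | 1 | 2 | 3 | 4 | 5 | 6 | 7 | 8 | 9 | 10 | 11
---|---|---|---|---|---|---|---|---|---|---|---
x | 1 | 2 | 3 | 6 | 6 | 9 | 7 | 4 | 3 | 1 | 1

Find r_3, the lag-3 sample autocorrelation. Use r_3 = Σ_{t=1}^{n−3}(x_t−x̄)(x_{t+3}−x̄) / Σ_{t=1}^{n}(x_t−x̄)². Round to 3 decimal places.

-0.293

Mean x̄ = (1 + 2 + 3 + 6 + 6 + 9 + 7 + 4 + 3 + 1 + 1)/11 = 3.9091
Numerator Σ_{t=1}^{8}(x_t−x̄)(x_{t+3}−x̄) = -21.9339
Denominator Σ(x_t−x̄)² = 74.9091
r_3 = -21.9339 / 74.9091 = -0.293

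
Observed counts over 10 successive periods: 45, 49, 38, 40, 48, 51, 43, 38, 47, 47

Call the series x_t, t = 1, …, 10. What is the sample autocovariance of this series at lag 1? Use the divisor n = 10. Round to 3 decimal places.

Mean x̄ = (45 + 49 + 38 + 40 + 48 + 51 + 43 + 38 + 47 + 47)/10 = 44.6000
Σ_{t=1}^{9}(x_t−x̄)(x_{t+1}−x̄) = -0.5600
γ_1 = -0.5600 / 10 = -0.056

-0.056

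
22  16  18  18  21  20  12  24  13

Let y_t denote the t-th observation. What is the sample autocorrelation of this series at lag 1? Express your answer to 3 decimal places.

Mean ȳ = (22 + 16 + 18 + 18 + 21 + 20 + 12 + 24 + 13)/9 = 18.2222
Numerator Σ_{t=1}^{8}(y_t−ȳ)(y_{t+1}−ȳ) = -80.7160
Denominator Σ(y_t−ȳ)² = 129.5556
r_1 = -80.7160 / 129.5556 = -0.623

-0.623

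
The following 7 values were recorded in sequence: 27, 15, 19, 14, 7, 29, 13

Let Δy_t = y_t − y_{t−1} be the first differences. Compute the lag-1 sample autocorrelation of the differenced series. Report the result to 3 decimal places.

-0.544

First differences Δy: -12, 4, -5, -7, 22, -16
Mean of differences = -2.3333
Numerator Σ(Δy_t−Δȳ)(Δy_{t+1}−Δȳ) = -511.7778
Denominator Σ(Δy_t−Δȳ)² = 941.3333
r_1(Δy) = -511.7778 / 941.3333 = -0.544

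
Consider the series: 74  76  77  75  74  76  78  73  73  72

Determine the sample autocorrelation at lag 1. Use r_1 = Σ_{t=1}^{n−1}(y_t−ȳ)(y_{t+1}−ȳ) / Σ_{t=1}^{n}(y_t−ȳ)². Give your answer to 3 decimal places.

0.219

Mean ȳ = (74 + 76 + 77 + 75 + 74 + 76 + 78 + 73 + 73 + 72)/10 = 74.8000
Numerator Σ_{t=1}^{9}(y_t−ȳ)(y_{t+1}−ȳ) = 7.3600
Denominator Σ(y_t−ȳ)² = 33.6000
r_1 = 7.3600 / 33.6000 = 0.219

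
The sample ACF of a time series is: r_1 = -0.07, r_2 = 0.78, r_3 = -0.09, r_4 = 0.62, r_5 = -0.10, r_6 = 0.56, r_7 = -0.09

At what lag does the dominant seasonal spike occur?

2

The largest autocorrelation is r_2 = 0.78, with weaker echoes at lags 4 (0.62) and 6 (0.56); the remaining lags stay at or below -0.07.
The dominant spike at lag 2 indicates a seasonal period of 2.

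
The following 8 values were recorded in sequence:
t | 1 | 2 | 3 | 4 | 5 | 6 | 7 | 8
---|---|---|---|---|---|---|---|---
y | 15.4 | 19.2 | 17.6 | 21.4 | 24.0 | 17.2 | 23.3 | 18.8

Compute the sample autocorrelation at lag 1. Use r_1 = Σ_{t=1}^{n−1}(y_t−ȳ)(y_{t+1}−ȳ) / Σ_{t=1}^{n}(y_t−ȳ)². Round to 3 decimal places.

Mean ȳ = (15.4 + 19.2 + 17.6 + 21.4 + 24.0 + 17.2 + 23.3 + 18.8)/8 = 19.6125
Deviations from mean: -4.2125, -0.4125, -2.0125, 1.7875, 4.3875, -2.4125, 3.6875, -0.8125
Σ(y_t−ȳ)(y_{t+1}−ȳ) = (1.7377) + (0.8302) + (-3.5973) + (7.8427) + (-10.5848) + (-8.8961) + (-2.9961) = -15.6639
Denominator Σ(y_t−ȳ)² = 64.4888
r_1 = -15.6639 / 64.4888 = -0.243

-0.243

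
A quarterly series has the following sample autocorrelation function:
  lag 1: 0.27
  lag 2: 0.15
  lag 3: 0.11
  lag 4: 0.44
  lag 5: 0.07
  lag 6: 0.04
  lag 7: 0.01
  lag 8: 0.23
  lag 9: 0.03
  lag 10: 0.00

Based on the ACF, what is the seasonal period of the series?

The largest autocorrelation is r_4 = 0.44; the remaining lags stay at or below 0.27. The elevated value at lag 1 (0.27), dropping to 0.15 at lag 2, reflects decaying short-term dependence rather than seasonality.
The dominant spike at lag 4 indicates a seasonal period of 4.

4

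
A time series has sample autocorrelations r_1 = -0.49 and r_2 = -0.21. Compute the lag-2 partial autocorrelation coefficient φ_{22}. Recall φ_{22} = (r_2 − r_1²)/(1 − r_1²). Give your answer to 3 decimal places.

φ_{22} = (r_2 − r_1²) / (1 − r_1²)
r_1² = (-0.49)² = 0.2401
Numerator = -0.21 − 0.2401 = -0.4501; denominator = 1 − 0.2401 = 0.7599
φ_{22} = -0.4501 / 0.7599 = -0.592

-0.592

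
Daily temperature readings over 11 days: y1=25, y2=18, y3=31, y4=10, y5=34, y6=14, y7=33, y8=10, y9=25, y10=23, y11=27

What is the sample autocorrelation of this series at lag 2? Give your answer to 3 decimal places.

Mean ȳ = (25 + 18 + 31 + 10 + 34 + 14 + 33 + 10 + 25 + 23 + 27)/11 = 22.7273
Numerator Σ_{t=1}^{9}(y_t−ȳ)(y_{t+2}−ȳ) = 539.7603
Denominator Σ(y_t−ȳ)² = 752.1818
r_2 = 539.7603 / 752.1818 = 0.718

0.718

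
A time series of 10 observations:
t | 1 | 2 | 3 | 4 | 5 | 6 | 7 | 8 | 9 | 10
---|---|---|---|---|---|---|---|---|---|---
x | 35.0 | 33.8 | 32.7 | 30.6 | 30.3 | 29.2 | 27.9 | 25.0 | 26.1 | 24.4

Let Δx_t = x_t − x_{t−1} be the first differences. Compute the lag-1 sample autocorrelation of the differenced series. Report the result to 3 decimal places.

-0.568

First differences Δx: -1.2, -1.1, -2.1, -0.3, -1.1, -1.3, -2.9, 1.1, -1.7
Mean of differences = -1.1778
Numerator Σ(Δx_t−Δx̄)(Δx_{t+1}−Δx̄) = -5.7260
Denominator Σ(Δx_t−Δx̄)² = 10.0756
r_1(Δx) = -5.7260 / 10.0756 = -0.568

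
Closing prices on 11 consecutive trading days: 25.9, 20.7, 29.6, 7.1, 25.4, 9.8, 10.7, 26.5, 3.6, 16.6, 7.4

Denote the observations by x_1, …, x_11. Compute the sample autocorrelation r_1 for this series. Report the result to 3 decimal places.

Mean x̄ = (25.9 + 20.7 + 29.6 + 7.1 + 25.4 + 9.8 + 10.7 + 26.5 + 3.6 + 16.6 + 7.4)/11 = 16.6636
Numerator Σ_{t=1}^{10}(x_t−x̄)(x_{t+1}−x̄) = -322.5422
Denominator Σ(x_t−x̄)² = 872.6455
r_1 = -322.5422 / 872.6455 = -0.370

-0.370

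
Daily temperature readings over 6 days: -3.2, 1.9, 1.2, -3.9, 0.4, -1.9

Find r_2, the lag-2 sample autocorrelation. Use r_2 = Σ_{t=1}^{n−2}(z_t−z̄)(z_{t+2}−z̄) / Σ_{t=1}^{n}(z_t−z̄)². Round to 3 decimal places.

Mean z̄ = (-3.2 + 1.9 + 1.2 − 3.9 + 0.4 − 1.9)/6 = -0.9167
Deviations from mean: -2.2833, 2.8167, 2.1167, -2.9833, 1.3167, -0.9833
Numerator Σ_{t=1}^{4}(z_t−z̄)(z_{t+2}−z̄) = -7.5156
Denominator Σ(z_t−z̄)² = 29.2283
r_2 = -7.5156 / 29.2283 = -0.257

-0.257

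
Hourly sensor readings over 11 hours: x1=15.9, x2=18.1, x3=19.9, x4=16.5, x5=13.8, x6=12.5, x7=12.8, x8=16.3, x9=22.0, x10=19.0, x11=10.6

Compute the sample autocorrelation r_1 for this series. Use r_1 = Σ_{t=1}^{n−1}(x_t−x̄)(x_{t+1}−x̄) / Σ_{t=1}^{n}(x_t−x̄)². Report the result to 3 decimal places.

0.243

Mean x̄ = (15.9 + 18.1 + 19.9 + 16.5 + 13.8 + 12.5 + 12.8 + 16.3 + 22.0 + 19.0 + 10.6)/11 = 16.1273
Numerator Σ_{t=1}^{10}(x_t−x̄)(x_{t+1}−x̄) = 29.4756
Denominator Σ(x_t−x̄)² = 121.2818
r_1 = 29.4756 / 121.2818 = 0.243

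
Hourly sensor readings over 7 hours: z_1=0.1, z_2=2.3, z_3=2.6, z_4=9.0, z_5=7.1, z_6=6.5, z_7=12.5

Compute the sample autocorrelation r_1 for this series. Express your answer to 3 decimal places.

0.272

Mean z̄ = (0.1 + 2.3 + 2.6 + 9.0 + 7.1 + 6.5 + 12.5)/7 = 5.7286
Σ(z_t−z̄)(z_{t+1}−z̄) = (19.2980) + (10.7265) + (-10.2349) + (4.4865) + (1.0580) + (5.2237) = 30.5578
Denominator Σ(z_t−z̄)² = 112.2543
r_1 = 30.5578 / 112.2543 = 0.272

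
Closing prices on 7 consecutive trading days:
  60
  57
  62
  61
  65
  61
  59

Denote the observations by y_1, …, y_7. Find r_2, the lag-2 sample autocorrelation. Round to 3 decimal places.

-0.100

Mean ȳ = (60 + 57 + 62 + 61 + 65 + 61 + 59)/7 = 60.7143
Deviations from mean: -0.7143, -3.7143, 1.2857, 0.2857, 4.2857, 0.2857, -1.7143
Numerator Σ_{t=1}^{5}(y_t−ȳ)(y_{t+2}−ȳ) = -3.7347
Denominator Σ(y_t−ȳ)² = 37.4286
r_2 = -3.7347 / 37.4286 = -0.100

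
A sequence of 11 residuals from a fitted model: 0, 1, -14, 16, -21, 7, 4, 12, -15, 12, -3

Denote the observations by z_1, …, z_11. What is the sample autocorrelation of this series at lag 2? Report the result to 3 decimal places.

0.371

Mean z̄ = (0 + 1 − 14 + 16 − 21 + 7 + 4 + 12 − 15 + 12 − 3)/11 = -0.0909
Numerator Σ_{t=1}^{9}(z_t−z̄)(z_{t+2}−z̄) = 549.9835
Denominator Σ(z_t−z̄)² = 1480.9091
r_2 = 549.9835 / 1480.9091 = 0.371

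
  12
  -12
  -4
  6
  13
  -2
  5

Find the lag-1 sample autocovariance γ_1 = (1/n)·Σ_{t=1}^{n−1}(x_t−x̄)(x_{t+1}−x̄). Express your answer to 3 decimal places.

-12.455

Mean x̄ = (12 − 12 − 4 + 6 + 13 − 2 + 5)/7 = 2.5714
Deviations: 9.4286, -14.5714, -6.5714, 3.4286, 10.4286, -4.5714, 2.4286
Σ_{t=1}^{6}(x_t−x̄)(x_{t+1}−x̄) = -87.1837
γ_1 = -87.1837 / 7 = -12.455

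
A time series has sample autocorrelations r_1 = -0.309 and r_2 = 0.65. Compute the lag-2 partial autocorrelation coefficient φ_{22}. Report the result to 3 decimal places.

φ_{22} = (r_2 − r_1²) / (1 − r_1²)
r_1² = (-0.309)² = 0.095481
Numerator = 0.65 − 0.0955 = 0.5545; denominator = 1 − 0.0955 = 0.9045
φ_{22} = 0.5545 / 0.9045 = 0.613

0.613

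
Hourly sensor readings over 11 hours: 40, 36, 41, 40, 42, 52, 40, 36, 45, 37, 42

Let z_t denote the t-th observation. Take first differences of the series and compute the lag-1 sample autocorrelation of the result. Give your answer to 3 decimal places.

First differences Δz: -4, 5, -1, 2, 10, -12, -4, 9, -8, 5
Mean of differences = 0.2000
Numerator Σ(Δz_t−Δz̄)(Δz_{t+1}−Δz̄) = -227.2400
Denominator Σ(Δz_t−Δz̄)² = 475.6000
r_1(Δz) = -227.2400 / 475.6000 = -0.478

-0.478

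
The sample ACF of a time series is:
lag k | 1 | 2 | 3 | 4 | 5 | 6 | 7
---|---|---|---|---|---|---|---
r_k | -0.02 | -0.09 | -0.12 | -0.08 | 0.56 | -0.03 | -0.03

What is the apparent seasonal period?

5

The largest autocorrelation is r_5 = 0.56; the remaining lags stay at or below -0.02.
The dominant spike at lag 5 indicates a seasonal period of 5.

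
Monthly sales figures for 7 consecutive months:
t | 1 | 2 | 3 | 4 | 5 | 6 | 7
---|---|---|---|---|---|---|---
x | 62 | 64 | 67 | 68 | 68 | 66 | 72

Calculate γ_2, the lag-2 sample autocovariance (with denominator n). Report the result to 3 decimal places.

Mean x̄ = (62 + 64 + 67 + 68 + 68 + 66 + 72)/7 = 66.7143
Σ_{t=1}^{5}(x_t−x̄)(x_{t+2}−x̄) = 1.4082
γ_2 = 1.4082 / 7 = 0.201

0.201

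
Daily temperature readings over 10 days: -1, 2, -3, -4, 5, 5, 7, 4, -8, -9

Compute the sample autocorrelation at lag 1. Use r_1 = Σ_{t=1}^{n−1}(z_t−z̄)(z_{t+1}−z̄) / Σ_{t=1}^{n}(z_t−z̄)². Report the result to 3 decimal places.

0.392

Mean z̄ = (-1 + 2 − 3 − 4 + 5 + 5 + 7 + 4 − 8 − 9)/10 = -0.2000
Numerator Σ_{t=1}^{9}(z_t−z̄)(z_{t+1}−z̄) = 113.5600
Denominator Σ(z_t−z̄)² = 289.6000
r_1 = 113.5600 / 289.6000 = 0.392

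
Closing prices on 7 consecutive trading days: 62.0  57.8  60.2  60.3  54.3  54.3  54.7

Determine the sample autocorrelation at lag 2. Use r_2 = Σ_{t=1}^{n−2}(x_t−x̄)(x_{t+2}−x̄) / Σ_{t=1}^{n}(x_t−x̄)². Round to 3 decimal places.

Mean x̄ = (62.0 + 57.8 + 60.2 + 60.3 + 54.3 + 54.3 + 54.7)/7 = 57.6571
Numerator Σ_{t=1}^{5}(x_t−x̄)(x_{t+2}−x̄) = 3.9392
Denominator Σ(x_t−x̄)² = 63.6171
r_2 = 3.9392 / 63.6171 = 0.062

0.062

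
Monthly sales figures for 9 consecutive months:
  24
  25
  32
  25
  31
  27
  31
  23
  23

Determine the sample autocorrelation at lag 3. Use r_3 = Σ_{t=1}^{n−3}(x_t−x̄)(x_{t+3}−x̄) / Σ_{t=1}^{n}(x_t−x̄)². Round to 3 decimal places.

Mean x̄ = (24 + 25 + 32 + 25 + 31 + 27 + 31 + 23 + 23)/9 = 26.7778
Σ(x_t−x̄)(x_{t+3}−x̄) = (4.9383) + (-7.5062) + (1.1605) + (-7.5062) + (-15.9506) + (-0.8395) = -25.7037
Denominator Σ(x_t−x̄)² = 105.5556
r_3 = -25.7037 / 105.5556 = -0.244

-0.244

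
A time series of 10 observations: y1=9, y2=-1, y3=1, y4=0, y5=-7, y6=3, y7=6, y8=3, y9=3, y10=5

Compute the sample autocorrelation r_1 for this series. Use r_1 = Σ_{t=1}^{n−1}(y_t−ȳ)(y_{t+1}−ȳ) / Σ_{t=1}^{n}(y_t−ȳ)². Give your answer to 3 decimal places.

0.038

Mean ȳ = (9 − 1 + 1 + 0 − 7 + 3 + 6 + 3 + 3 + 5)/10 = 2.2000
Numerator Σ_{t=1}^{9}(y_t−ȳ)(y_{t+1}−ȳ) = 6.5600
Denominator Σ(y_t−ȳ)² = 171.6000
r_1 = 6.5600 / 171.6000 = 0.038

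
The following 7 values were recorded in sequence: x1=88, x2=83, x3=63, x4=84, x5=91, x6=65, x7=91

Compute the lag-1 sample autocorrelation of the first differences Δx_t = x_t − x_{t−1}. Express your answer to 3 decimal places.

First differences Δx: -5, -20, 21, 7, -26, 26
Mean of differences = 0.5000
Numerator Σ(Δx_t−Δx̄)(Δx_{t+1}−Δx̄) = -1022.2500
Denominator Σ(Δx_t−Δx̄)² = 2265.5000
r_1(Δx) = -1022.2500 / 2265.5000 = -0.451

-0.451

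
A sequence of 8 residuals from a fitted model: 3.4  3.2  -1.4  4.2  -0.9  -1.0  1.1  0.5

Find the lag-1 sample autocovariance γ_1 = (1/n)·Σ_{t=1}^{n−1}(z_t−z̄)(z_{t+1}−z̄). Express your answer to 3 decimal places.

-1.265

Mean z̄ = (3.4 + 3.2 − 1.4 + 4.2 − 0.9 − 1.0 + 1.1 + 0.5)/8 = 1.1375
Deviations: 2.2625, 2.0625, -2.5375, 3.0625, -2.0375, -2.1375, -0.0375, -0.6375
Σ_{t=1}^{7}(z_t−z̄)(z_{t+1}−z̄) = -10.1189
γ_1 = -10.1189 / 8 = -1.265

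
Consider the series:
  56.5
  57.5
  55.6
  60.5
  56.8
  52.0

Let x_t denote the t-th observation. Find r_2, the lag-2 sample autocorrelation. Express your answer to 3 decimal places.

-0.373

Mean x̄ = (56.5 + 57.5 + 55.6 + 60.5 + 56.8 + 52.0)/6 = 56.4833
Σ(x_t−x̄)(x_{t+2}−x̄) = (-0.0147) + (4.0836) + (-0.2797) + (-18.0081) = -14.2189
Denominator Σ(x_t−x̄)² = 38.1483
r_2 = -14.2189 / 38.1483 = -0.373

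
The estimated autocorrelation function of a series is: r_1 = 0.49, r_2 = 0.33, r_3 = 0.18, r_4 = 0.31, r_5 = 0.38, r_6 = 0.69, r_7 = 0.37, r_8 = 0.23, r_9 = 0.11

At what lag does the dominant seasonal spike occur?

The largest autocorrelation is r_6 = 0.69; the remaining lags stay at or below 0.49. The elevated value at lag 1 (0.49), dropping to 0.33 at lag 2, reflects decaying short-term dependence rather than seasonality.
The dominant spike at lag 6 indicates a seasonal period of 6.

6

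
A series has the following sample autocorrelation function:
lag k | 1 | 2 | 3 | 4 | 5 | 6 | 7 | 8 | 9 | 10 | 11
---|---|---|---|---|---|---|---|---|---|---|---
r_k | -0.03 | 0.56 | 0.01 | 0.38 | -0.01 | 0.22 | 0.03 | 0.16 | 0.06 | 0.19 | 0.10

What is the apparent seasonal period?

The largest autocorrelation is r_2 = 0.56, with weaker echoes at lags 4 (0.38), 6 (0.22), 8 (0.16) and 10 (0.19); the remaining lags stay at or below 0.10.
The dominant spike at lag 2 indicates a seasonal period of 2.

2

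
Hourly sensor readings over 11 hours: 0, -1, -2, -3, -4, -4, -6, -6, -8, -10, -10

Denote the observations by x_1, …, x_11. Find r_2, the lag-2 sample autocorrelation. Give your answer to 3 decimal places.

Mean x̄ = (0 − 1 − 2 − 3 − 4 − 4 − 6 − 6 − 8 − 10 − 10)/11 = -4.9091
Numerator Σ_{t=1}^{9}(x_t−x̄)(x_{t+2}−x̄) = 48.8017
Denominator Σ(x_t−x̄)² = 116.9091
r_2 = 48.8017 / 116.9091 = 0.417

0.417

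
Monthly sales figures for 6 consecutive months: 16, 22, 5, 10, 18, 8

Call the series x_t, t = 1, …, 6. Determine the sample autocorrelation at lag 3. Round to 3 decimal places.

0.357

Mean x̄ = (16 + 22 + 5 + 10 + 18 + 8)/6 = 13.1667
Deviations from mean: 2.8333, 8.8333, -8.1667, -3.1667, 4.8333, -5.1667
Σ(x_t−x̄)(x_{t+3}−x̄) = (-8.9722) + (42.6944) + (42.1944) = 75.9167
Denominator Σ(x_t−x̄)² = 212.8333
r_3 = 75.9167 / 212.8333 = 0.357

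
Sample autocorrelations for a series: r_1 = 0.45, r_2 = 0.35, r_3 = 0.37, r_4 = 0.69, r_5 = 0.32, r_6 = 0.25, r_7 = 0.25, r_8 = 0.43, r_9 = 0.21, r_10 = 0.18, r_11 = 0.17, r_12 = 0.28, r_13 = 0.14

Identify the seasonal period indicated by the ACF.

4

The largest autocorrelation is r_4 = 0.69; the remaining lags stay at or below 0.45. The elevated value at lag 1 (0.45), dropping to 0.35 at lag 2, reflects decaying short-term dependence rather than seasonality.
The dominant spike at lag 4 indicates a seasonal period of 4.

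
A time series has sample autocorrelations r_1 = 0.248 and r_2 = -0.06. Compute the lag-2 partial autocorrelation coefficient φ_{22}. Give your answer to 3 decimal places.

φ_{22} = (r_2 − r_1²) / (1 − r_1²)
r_1² = (0.248)² = 0.061504
Numerator = -0.06 − 0.0615 = -0.1215; denominator = 1 − 0.0615 = 0.9385
φ_{22} = -0.1215 / 0.9385 = -0.129

-0.129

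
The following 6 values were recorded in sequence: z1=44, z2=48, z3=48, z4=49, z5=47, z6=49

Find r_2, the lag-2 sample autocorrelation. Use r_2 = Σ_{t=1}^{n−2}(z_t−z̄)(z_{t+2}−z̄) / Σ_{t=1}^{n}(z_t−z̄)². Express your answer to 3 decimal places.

Mean z̄ = (44 + 48 + 48 + 49 + 47 + 49)/6 = 47.5000
Deviations from mean: -3.5000, 0.5000, 0.5000, 1.5000, -0.5000, 1.5000
Numerator Σ_{t=1}^{4}(z_t−z̄)(z_{t+2}−z̄) = 1.0000
Denominator Σ(z_t−z̄)² = 17.5000
r_2 = 1.0000 / 17.5000 = 0.057

0.057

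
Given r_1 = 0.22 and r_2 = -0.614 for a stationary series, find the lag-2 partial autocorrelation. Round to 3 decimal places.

-0.696

φ_{22} = (r_2 − r_1²) / (1 − r_1²)
r_1² = (0.22)² = 0.0484
Numerator = -0.614 − 0.0484 = -0.6624; denominator = 1 − 0.0484 = 0.9516
φ_{22} = -0.6624 / 0.9516 = -0.696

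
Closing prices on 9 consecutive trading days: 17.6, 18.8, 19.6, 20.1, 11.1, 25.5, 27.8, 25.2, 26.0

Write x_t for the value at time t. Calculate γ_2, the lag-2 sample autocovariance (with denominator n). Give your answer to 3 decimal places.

0.247

Mean x̄ = (17.6 + 18.8 + 19.6 + 20.1 + 11.1 + 25.5 + 27.8 + 25.2 + 26.0)/9 = 21.3000
Σ_{t=1}^{7}(x_t−x̄)(x_{t+2}−x̄) = 2.2200
γ_2 = 2.2200 / 9 = 0.247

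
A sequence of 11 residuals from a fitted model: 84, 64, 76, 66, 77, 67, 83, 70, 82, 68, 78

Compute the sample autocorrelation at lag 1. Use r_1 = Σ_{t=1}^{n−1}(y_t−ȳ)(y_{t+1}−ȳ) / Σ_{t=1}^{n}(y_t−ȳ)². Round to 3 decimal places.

-0.710

Mean ȳ = (84 + 64 + 76 + 66 + 77 + 67 + 83 + 70 + 82 + 68 + 78)/11 = 74.0909
Numerator Σ_{t=1}^{10}(y_t−ȳ)(y_{t+1}−ȳ) = -382.8264
Denominator Σ(y_t−ȳ)² = 538.9091
r_1 = -382.8264 / 538.9091 = -0.710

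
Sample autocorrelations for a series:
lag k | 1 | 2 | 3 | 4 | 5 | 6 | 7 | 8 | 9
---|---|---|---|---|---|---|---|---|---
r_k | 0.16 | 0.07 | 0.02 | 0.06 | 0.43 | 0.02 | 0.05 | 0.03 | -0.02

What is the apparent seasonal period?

The largest autocorrelation is r_5 = 0.43; the remaining lags stay at or below 0.16.
The dominant spike at lag 5 indicates a seasonal period of 5.

5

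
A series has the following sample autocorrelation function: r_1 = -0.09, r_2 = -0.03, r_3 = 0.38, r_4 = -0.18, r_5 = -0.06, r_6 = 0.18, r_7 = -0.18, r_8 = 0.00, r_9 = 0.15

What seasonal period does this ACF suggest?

3

The largest autocorrelation is r_3 = 0.38, with weaker echoes at lags 6 (0.18) and 9 (0.15); the remaining lags stay at or below 0.00.
The dominant spike at lag 3 indicates a seasonal period of 3.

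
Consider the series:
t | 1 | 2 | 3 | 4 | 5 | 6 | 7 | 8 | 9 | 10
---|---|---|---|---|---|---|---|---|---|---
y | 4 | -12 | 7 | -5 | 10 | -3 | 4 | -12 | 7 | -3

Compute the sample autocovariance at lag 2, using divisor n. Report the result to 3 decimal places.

31.312

Mean ȳ = (4 − 12 + 7 − 5 + 10 − 3 + 4 − 12 + 7 − 3)/10 = -0.3000
Σ_{t=1}^{8}(y_t−ȳ)(y_{t+2}−ȳ) = 313.1200
γ_2 = 313.1200 / 10 = 31.312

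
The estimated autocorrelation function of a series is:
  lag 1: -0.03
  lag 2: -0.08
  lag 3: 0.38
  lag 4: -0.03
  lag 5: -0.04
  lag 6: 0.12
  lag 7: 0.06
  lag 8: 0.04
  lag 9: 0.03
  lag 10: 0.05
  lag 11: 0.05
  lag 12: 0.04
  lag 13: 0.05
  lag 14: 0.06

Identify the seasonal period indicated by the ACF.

3

The largest autocorrelation is r_3 = 0.38; the remaining lags stay at or below 0.12.
The dominant spike at lag 3 indicates a seasonal period of 3.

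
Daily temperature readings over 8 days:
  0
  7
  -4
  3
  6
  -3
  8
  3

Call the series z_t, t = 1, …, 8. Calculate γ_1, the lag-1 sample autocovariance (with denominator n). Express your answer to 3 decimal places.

-11.094

Mean z̄ = (0 + 7 − 4 + 3 + 6 − 3 + 8 + 3)/8 = 2.5000
Σ_{t=1}^{7}(z_t−z̄)(z_{t+1}−z̄) = -88.7500
γ_1 = -88.7500 / 8 = -11.094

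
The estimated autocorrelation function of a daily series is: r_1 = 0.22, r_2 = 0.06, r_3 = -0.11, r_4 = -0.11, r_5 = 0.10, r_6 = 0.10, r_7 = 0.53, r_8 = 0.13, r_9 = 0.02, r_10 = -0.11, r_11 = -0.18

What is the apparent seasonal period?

7

The largest autocorrelation is r_7 = 0.53; the remaining lags stay at or below 0.22. The elevated value at lag 1 (0.22), dropping to 0.06 at lag 2, reflects decaying short-term dependence rather than seasonality.
The dominant spike at lag 7 indicates a seasonal period of 7.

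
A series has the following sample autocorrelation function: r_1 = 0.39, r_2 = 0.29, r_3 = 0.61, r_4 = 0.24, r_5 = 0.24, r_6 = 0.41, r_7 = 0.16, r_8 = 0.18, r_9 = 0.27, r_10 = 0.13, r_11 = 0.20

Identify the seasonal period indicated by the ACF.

3

The largest autocorrelation is r_3 = 0.61, with a weaker echo at lag 6 (0.41); the remaining lags stay at or below 0.39. The elevated value at lag 1 (0.39), dropping to 0.29 at lag 2, reflects decaying short-term dependence rather than seasonality.
The dominant spike at lag 3 indicates a seasonal period of 3.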